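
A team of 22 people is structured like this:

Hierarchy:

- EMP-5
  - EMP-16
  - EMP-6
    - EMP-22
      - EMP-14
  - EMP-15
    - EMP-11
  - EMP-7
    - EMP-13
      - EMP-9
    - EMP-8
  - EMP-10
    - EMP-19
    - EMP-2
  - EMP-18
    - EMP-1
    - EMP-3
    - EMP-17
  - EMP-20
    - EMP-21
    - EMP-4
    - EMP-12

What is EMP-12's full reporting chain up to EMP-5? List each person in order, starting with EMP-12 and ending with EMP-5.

EMP-12 reports to EMP-20. EMP-20 reports to EMP-5. EMP-5 is at the top.

EMP-12 -> EMP-20 -> EMP-5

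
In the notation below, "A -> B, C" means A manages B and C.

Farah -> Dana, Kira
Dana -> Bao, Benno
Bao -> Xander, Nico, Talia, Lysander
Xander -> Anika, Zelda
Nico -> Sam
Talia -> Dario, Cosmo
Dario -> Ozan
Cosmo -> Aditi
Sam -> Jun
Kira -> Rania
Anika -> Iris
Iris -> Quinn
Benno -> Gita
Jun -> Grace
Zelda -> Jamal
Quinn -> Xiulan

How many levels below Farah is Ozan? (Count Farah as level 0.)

5

Chain from Ozan up to Farah: Ozan → Dario → Talia → Bao → Dana → Farah. That is 5 steps up, so Ozan is 5 levels below Farah.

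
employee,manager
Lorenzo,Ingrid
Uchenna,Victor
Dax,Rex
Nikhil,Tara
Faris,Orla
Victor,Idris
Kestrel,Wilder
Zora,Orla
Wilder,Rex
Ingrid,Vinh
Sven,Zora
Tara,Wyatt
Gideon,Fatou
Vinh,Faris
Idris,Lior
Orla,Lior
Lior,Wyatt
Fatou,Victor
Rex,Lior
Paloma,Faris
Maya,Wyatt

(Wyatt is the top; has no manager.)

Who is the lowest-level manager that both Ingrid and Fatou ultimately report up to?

Ingrid's chain of managers is Vinh, Faris, Orla, Lior, Wyatt. Fatou's chain of managers is Victor, Idris, Lior, Wyatt. The first manager that appears in both chains is Lior.

Lior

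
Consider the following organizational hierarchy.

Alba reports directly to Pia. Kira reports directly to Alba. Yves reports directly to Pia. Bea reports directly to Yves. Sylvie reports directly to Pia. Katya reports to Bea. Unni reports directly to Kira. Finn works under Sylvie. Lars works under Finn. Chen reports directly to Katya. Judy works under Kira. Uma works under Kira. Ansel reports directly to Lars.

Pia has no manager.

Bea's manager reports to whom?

Pia

Bea reports to Yves, and Yves reports to Pia. So Bea's skip-level manager is Pia.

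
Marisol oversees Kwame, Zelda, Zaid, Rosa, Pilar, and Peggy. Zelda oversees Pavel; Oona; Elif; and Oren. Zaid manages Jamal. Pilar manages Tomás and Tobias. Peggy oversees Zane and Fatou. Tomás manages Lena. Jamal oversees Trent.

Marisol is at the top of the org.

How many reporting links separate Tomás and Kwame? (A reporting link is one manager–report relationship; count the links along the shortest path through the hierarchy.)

3

Tomás is 2 levels below Marisol, and Kwame is 1 level below Marisol (their lowest common manager). The shortest path runs up from Tomás to Marisol and back down to Kwame: 2 + 1 = 3 links.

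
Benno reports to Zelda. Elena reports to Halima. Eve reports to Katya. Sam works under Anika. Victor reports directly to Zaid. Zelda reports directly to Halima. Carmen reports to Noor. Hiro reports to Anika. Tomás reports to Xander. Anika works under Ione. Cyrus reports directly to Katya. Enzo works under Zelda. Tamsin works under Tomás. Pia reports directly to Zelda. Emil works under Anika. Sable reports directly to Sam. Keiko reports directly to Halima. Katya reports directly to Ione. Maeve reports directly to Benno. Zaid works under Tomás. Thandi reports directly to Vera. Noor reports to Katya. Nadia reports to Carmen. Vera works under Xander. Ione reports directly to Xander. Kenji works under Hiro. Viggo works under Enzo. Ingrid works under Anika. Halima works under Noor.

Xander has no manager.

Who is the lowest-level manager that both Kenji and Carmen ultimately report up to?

Kenji's chain of managers is Hiro, Anika, Ione, Xander. Carmen's chain of managers is Noor, Katya, Ione, Xander. The first manager that appears in both chains is Ione.

Ione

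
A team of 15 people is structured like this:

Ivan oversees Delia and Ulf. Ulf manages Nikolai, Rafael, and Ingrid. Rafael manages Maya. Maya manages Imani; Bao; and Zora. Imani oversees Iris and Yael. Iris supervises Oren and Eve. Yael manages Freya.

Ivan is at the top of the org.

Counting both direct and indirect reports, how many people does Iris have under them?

Iris directly manages Eve, Oren. Eve has no reports. Oren has no reports. So Iris's organization is 2 direct reports plus everyone under them: 1 + 1 = 2.

2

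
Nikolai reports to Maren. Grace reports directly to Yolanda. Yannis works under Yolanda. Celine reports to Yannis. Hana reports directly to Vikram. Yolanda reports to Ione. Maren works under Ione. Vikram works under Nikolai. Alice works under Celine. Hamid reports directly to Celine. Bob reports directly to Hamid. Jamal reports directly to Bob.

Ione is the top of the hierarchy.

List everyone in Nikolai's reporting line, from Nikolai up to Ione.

Nikolai -> Maren -> Ione

Nikolai reports to Maren. Maren reports to Ione. Ione is at the top.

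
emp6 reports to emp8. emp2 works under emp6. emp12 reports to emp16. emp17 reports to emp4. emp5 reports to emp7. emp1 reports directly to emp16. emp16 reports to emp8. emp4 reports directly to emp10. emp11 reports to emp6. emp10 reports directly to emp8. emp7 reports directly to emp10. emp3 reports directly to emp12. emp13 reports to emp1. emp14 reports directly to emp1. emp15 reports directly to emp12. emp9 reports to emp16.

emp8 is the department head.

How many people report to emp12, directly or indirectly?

2

emp12 directly manages emp15, emp3. emp15 has no reports. emp3 has no reports. So emp12's organization is 2 direct reports plus everyone under them: 1 + 1 = 2.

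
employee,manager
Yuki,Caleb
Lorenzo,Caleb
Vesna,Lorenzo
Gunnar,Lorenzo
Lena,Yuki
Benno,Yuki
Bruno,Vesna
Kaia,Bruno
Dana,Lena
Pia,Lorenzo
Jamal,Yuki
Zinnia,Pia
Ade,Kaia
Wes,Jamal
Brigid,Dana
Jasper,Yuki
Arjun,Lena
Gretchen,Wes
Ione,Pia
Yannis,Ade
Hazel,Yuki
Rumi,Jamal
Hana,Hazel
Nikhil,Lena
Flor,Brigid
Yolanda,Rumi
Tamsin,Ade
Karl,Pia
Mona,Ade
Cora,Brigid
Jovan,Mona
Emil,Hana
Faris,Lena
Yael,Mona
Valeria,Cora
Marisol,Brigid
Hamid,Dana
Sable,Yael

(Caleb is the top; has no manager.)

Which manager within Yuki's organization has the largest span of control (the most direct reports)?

Yuki

Direct-report counts within Yuki's organization: Yuki has 5; Hazel has 1; Hana has 1; Jamal has 2; Rumi has 1; Wes has 1; Lena has 4; Dana has 2; Brigid has 3; Cora has 1. The largest is 5, held by Yuki.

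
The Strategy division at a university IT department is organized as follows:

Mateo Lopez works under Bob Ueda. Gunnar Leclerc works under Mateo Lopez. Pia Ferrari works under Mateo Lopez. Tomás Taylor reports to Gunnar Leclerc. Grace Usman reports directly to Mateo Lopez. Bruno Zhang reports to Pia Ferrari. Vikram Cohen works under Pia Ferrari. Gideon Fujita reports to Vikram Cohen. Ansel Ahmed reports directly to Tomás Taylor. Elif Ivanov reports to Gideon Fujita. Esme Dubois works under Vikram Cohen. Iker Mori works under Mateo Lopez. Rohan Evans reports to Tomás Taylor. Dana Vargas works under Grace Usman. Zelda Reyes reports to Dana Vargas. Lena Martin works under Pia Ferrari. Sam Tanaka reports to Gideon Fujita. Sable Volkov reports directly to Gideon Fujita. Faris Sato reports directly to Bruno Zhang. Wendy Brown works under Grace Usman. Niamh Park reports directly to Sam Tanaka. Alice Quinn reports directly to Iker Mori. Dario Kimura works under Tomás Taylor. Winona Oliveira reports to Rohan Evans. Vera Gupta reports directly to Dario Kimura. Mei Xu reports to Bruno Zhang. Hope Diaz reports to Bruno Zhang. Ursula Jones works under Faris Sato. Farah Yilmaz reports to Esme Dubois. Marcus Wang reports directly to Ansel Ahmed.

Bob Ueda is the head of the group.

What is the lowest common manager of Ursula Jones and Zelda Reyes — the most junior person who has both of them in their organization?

Mateo Lopez

Ursula Jones's chain of managers is Faris Sato, Bruno Zhang, Pia Ferrari, Mateo Lopez, Bob Ueda. Zelda Reyes's chain of managers is Dana Vargas, Grace Usman, Mateo Lopez, Bob Ueda. The first manager that appears in both chains is Mateo Lopez.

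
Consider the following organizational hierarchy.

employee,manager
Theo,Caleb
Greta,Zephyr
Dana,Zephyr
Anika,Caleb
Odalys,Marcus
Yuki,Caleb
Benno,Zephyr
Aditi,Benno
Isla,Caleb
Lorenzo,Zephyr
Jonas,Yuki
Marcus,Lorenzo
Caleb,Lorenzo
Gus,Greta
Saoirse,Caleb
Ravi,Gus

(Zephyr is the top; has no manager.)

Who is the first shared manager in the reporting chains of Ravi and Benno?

Ravi's chain of managers is Gus, Greta, Zephyr. Benno's chain of managers is Zephyr. The first manager that appears in both chains is Zephyr.

Zephyr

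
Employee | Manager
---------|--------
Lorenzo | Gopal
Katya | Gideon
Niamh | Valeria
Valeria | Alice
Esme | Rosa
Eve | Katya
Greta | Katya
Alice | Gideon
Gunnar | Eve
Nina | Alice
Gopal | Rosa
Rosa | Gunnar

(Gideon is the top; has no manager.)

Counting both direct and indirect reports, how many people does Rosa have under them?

3

Rosa directly manages Esme, Gopal. Esme has no reports. Under Gopal: Lorenzo (1). So Rosa's organization is 2 direct reports plus everyone under them: 1 + 2 = 3.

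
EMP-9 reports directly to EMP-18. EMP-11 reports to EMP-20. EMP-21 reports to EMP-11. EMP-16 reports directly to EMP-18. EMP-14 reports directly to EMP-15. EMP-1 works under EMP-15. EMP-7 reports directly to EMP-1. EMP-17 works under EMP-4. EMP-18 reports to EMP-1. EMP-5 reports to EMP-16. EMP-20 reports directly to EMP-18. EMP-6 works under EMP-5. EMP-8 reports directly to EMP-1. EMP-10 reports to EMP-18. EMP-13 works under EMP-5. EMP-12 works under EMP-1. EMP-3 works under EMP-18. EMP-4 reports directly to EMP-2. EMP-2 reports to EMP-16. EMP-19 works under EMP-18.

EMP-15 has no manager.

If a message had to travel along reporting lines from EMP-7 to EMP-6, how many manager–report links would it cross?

5

EMP-7 is 1 level below EMP-1, and EMP-6 is 4 levels below EMP-1 (their lowest common manager). The shortest path runs up from EMP-7 to EMP-1 and back down to EMP-6: 1 + 4 = 5 links.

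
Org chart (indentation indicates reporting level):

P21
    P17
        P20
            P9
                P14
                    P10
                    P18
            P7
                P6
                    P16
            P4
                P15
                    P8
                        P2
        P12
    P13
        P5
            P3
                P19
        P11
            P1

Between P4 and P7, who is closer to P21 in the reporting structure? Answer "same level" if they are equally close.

same level

Both P4 and P7 are 3 levels below P21.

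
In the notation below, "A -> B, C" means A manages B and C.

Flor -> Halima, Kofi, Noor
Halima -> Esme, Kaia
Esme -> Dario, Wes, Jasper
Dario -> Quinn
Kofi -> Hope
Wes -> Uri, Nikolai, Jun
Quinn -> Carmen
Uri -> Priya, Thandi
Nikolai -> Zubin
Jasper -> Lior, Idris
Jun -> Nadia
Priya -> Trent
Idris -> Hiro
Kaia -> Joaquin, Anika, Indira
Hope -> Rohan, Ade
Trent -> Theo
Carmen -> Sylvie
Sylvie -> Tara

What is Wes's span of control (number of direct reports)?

3

Wes directly manages Uri, Nikolai, Jun. That is 3 direct reports.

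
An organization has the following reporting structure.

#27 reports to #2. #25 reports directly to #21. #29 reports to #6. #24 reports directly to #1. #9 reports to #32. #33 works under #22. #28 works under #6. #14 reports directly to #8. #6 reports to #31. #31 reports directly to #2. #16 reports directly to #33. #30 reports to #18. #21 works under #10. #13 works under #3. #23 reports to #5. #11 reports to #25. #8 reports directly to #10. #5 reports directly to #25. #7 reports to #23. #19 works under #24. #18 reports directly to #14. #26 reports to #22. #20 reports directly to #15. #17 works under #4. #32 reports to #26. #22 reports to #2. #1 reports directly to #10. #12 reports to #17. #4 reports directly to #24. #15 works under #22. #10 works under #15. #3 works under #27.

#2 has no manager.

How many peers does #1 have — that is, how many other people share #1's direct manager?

2

#1 reports to #10. #10's other direct reports are #21, #8 — 2 peers.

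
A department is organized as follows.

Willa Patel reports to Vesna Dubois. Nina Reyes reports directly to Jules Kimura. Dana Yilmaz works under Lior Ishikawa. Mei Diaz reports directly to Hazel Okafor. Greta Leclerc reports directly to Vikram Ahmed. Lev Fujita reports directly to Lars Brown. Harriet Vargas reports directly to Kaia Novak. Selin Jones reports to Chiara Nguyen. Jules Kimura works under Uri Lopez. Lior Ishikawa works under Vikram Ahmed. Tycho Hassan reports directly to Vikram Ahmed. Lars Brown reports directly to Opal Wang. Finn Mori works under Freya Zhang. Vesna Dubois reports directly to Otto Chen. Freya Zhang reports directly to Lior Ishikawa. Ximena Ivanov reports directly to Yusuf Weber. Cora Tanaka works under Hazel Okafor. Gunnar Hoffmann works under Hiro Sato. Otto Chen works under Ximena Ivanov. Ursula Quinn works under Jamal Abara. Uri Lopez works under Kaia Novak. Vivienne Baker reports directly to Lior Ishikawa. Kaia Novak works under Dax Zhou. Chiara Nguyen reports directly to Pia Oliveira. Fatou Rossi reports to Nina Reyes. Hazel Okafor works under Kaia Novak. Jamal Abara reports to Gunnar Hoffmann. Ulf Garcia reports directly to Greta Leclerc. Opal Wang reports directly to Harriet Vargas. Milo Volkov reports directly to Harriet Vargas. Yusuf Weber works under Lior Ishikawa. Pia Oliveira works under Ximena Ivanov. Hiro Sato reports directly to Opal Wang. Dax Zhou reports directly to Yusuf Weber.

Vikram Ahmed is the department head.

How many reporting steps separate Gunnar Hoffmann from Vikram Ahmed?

8

Chain from Gunnar Hoffmann up to Vikram Ahmed: Gunnar Hoffmann → Hiro Sato → Opal Wang → Harriet Vargas → Kaia Novak → Dax Zhou → Yusuf Weber → Lior Ishikawa → Vikram Ahmed. That is 8 steps up, so Gunnar Hoffmann is 8 levels below Vikram Ahmed.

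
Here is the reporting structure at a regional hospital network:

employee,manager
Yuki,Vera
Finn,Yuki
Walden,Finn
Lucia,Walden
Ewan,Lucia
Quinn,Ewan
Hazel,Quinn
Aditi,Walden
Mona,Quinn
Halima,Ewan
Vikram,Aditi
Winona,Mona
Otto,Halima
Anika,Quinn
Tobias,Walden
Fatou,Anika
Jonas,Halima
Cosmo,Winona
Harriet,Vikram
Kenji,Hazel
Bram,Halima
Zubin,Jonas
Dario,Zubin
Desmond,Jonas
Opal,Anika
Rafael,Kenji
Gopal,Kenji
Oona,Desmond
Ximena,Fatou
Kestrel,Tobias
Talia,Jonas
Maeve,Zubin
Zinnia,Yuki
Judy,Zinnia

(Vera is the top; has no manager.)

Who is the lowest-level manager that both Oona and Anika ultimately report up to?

Ewan

Oona's chain of managers is Desmond, Jonas, Halima, Ewan, Lucia, Walden, Finn, Yuki, Vera. Anika's chain of managers is Quinn, Ewan, Lucia, Walden, Finn, Yuki, Vera. The first manager that appears in both chains is Ewan.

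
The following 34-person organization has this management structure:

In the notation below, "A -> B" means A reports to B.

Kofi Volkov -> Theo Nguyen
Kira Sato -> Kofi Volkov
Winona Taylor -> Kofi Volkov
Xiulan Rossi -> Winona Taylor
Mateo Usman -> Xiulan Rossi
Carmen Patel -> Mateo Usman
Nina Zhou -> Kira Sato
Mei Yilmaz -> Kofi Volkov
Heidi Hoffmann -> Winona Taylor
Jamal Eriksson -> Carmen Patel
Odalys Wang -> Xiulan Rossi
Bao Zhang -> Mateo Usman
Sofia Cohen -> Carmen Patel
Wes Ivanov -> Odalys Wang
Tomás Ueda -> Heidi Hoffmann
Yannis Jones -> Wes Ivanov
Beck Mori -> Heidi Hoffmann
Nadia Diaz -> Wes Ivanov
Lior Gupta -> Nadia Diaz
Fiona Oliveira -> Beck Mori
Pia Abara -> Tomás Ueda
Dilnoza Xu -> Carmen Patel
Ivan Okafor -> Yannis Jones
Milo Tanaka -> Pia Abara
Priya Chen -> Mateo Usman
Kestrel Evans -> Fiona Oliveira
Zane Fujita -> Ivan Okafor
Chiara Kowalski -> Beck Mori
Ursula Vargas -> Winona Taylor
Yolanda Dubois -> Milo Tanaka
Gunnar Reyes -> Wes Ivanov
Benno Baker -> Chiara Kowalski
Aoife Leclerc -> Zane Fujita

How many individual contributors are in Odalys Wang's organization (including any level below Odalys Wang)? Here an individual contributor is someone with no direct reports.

The people in Odalys Wang's organization with no one reporting to them are Gunnar Reyes, Lior Gupta, Aoife Leclerc. That is 3.

3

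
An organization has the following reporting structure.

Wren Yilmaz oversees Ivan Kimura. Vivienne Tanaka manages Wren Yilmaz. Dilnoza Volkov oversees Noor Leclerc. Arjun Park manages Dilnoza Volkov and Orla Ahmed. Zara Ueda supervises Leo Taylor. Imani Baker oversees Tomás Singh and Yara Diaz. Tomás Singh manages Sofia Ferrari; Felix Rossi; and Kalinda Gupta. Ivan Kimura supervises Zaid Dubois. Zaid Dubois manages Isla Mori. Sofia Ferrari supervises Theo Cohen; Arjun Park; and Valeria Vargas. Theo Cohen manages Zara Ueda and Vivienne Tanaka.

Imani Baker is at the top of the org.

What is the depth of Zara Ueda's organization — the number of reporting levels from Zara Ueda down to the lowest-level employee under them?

1

The longest chain under Zara Ueda runs Zara Ueda → Leo Taylor, which is 1 level below Zara Ueda.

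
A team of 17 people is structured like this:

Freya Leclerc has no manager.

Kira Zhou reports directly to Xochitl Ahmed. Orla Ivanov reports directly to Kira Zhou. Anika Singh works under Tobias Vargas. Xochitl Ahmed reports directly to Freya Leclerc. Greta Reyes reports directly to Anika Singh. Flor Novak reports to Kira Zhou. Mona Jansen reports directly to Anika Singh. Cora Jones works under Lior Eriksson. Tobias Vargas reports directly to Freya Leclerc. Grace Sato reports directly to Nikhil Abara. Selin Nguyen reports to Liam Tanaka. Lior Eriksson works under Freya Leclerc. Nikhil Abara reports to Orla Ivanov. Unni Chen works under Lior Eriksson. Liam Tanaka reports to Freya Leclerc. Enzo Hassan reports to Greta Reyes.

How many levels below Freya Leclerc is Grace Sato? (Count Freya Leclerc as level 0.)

5

Chain from Grace Sato up to Freya Leclerc: Grace Sato → Nikhil Abara → Orla Ivanov → Kira Zhou → Xochitl Ahmed → Freya Leclerc. That is 5 steps up, so Grace Sato is 5 levels below Freya Leclerc.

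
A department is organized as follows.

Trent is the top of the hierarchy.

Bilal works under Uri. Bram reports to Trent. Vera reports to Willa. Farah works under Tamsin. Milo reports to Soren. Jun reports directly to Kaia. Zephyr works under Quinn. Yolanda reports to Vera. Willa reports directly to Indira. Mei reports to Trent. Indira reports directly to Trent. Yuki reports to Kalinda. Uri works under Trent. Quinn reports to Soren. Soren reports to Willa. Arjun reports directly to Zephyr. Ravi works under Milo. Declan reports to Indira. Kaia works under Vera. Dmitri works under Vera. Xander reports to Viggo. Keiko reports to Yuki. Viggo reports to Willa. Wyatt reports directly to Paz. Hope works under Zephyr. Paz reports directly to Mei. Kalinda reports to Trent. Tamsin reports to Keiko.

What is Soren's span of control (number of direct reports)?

Soren directly manages Quinn, Milo. That is 2 direct reports.

2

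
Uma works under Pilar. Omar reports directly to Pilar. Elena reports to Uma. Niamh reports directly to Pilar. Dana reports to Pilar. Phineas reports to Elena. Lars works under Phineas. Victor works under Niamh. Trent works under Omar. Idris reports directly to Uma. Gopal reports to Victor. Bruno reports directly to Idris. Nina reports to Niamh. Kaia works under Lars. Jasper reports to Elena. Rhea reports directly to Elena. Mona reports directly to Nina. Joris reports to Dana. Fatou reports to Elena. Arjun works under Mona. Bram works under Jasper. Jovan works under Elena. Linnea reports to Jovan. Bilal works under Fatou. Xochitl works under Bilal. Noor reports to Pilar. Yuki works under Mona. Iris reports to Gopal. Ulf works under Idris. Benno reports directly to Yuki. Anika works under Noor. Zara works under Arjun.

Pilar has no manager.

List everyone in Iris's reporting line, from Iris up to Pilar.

Iris reports to Gopal. Gopal reports to Victor. Victor reports to Niamh. Niamh reports to Pilar. Pilar is at the top.

Iris -> Gopal -> Victor -> Niamh -> Pilar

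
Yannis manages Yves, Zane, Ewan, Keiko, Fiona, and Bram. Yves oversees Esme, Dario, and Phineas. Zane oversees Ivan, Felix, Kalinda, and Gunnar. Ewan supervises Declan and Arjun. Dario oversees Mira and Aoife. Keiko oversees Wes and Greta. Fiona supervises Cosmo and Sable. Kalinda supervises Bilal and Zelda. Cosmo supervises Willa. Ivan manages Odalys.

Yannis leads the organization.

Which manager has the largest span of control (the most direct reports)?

Yannis

Direct-report counts: Yannis has 6; Fiona has 2; Cosmo has 1; Keiko has 2; Ewan has 2; Zane has 4; Ivan has 1; Kalinda has 2; Yves has 3; Dario has 2. The largest is 6, held by Yannis.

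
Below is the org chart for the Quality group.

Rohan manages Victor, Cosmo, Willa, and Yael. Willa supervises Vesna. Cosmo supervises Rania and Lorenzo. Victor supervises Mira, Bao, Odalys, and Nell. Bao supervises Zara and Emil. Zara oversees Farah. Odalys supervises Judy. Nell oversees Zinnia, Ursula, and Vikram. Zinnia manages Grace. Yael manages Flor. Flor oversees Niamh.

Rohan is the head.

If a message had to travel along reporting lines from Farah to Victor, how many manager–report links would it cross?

Farah is in Victor's organization: the chain from Farah up to Victor is Farah → Zara → Bao → Victor, which is 3 links.

3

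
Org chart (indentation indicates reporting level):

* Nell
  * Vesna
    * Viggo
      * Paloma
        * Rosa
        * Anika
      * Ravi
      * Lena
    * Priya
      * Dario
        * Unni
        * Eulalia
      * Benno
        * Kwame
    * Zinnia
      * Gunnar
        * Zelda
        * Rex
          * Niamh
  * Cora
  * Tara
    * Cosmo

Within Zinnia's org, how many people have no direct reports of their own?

2

The people in Zinnia's organization with no one reporting to them are Niamh, Zelda. That is 2.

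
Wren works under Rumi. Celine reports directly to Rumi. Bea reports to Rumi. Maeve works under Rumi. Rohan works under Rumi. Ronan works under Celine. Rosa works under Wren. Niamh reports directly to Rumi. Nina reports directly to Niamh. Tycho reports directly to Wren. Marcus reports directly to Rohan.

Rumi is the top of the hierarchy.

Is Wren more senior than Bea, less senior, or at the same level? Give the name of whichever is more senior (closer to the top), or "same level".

Both Wren and Bea are 1 level below Rumi.

same level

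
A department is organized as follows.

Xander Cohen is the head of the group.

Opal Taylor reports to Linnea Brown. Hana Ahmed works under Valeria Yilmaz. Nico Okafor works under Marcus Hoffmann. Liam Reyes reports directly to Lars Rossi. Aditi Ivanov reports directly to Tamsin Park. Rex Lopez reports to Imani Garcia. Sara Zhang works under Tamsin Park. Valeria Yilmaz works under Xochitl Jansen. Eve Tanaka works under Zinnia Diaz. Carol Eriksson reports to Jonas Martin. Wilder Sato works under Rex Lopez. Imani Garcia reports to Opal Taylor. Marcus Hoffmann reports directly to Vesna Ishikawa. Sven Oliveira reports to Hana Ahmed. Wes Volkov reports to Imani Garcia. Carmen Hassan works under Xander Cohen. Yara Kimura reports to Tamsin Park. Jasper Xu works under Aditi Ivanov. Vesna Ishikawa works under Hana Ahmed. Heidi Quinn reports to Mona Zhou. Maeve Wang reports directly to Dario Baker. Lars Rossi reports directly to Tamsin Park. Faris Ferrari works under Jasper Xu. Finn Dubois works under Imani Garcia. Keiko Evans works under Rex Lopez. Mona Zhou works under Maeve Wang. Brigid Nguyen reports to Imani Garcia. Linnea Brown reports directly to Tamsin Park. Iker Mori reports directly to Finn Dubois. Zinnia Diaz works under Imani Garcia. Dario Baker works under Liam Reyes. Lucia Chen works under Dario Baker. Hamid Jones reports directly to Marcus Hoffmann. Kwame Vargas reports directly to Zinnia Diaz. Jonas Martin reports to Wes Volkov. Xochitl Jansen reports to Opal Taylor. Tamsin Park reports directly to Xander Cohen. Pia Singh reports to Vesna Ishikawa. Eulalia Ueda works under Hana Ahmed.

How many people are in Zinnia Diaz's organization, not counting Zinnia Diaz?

2

Zinnia Diaz directly manages Kwame Vargas, Eve Tanaka. Kwame Vargas has no reports. Eve Tanaka has no reports. So Zinnia Diaz's organization is 2 direct reports plus everyone under them: 1 + 1 = 2.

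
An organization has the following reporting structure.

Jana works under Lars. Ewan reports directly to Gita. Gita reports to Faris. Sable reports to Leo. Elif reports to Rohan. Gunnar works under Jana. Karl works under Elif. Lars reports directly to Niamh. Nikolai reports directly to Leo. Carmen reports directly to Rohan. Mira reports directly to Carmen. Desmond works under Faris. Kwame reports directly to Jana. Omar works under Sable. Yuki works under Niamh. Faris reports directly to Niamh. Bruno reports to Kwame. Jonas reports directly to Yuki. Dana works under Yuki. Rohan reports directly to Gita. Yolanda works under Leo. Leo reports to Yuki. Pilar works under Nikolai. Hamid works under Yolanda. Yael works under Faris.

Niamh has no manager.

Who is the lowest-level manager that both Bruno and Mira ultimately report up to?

Bruno's chain of managers is Kwame, Jana, Lars, Niamh. Mira's chain of managers is Carmen, Rohan, Gita, Faris, Niamh. The first manager that appears in both chains is Niamh.

Niamh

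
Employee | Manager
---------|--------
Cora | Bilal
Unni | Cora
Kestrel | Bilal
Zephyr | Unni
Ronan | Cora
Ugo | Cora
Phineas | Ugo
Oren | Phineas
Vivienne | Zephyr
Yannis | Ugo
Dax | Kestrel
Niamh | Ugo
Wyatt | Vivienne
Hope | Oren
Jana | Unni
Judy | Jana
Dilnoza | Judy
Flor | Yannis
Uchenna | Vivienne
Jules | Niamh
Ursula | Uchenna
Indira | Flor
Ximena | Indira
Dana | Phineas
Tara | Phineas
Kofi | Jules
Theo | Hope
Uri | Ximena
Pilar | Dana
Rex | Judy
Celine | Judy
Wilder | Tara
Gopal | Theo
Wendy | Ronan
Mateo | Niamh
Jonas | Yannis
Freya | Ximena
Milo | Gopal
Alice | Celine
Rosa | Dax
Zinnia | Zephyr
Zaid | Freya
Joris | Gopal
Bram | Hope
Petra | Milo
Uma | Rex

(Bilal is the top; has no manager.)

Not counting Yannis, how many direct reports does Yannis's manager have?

2

Yannis reports to Ugo. Ugo's other direct reports are Phineas, Niamh — 2 peers.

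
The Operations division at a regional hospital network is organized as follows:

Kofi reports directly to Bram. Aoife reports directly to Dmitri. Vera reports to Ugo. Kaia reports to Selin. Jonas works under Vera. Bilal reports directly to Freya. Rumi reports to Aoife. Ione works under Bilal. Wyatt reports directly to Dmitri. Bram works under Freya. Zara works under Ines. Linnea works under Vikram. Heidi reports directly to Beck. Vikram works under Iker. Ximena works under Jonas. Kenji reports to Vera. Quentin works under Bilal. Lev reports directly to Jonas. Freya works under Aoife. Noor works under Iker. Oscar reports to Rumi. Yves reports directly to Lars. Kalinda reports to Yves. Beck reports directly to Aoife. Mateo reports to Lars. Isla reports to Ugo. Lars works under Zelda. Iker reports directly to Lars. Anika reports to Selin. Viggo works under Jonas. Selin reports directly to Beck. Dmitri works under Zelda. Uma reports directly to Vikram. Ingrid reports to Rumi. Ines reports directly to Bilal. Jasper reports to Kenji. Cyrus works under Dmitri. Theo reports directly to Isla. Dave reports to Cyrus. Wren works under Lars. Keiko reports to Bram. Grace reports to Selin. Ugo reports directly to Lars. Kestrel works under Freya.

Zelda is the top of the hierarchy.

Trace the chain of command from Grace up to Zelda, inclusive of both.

Grace -> Selin -> Beck -> Aoife -> Dmitri -> Zelda

Grace reports to Selin. Selin reports to Beck. Beck reports to Aoife. Aoife reports to Dmitri. Dmitri reports to Zelda. Zelda is at the top.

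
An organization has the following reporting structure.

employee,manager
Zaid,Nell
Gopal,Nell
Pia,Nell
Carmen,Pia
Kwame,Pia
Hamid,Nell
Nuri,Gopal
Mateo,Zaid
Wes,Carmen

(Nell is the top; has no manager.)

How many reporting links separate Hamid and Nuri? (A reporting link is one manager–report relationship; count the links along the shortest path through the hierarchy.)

3

Hamid is 1 level below Nell, and Nuri is 2 levels below Nell (their lowest common manager). The shortest path runs up from Hamid to Nell and back down to Nuri: 1 + 2 = 3 links.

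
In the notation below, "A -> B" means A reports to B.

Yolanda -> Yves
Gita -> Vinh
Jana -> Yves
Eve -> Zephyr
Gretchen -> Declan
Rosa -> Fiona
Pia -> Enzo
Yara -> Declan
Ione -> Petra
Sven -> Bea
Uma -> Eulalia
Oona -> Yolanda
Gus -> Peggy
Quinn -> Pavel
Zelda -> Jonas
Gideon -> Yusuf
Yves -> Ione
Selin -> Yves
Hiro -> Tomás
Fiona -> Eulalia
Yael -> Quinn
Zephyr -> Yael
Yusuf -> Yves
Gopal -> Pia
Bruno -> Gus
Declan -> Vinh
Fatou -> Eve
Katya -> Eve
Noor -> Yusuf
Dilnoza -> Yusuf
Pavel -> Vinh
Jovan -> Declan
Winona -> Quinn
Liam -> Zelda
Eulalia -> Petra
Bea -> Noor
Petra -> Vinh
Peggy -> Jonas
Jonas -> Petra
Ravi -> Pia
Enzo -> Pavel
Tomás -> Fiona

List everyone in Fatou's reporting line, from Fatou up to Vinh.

Fatou -> Eve -> Zephyr -> Yael -> Quinn -> Pavel -> Vinh

Fatou reports to Eve. Eve reports to Zephyr. Zephyr reports to Yael. Yael reports to Quinn. Quinn reports to Pavel. Pavel reports to Vinh. Vinh is at the top.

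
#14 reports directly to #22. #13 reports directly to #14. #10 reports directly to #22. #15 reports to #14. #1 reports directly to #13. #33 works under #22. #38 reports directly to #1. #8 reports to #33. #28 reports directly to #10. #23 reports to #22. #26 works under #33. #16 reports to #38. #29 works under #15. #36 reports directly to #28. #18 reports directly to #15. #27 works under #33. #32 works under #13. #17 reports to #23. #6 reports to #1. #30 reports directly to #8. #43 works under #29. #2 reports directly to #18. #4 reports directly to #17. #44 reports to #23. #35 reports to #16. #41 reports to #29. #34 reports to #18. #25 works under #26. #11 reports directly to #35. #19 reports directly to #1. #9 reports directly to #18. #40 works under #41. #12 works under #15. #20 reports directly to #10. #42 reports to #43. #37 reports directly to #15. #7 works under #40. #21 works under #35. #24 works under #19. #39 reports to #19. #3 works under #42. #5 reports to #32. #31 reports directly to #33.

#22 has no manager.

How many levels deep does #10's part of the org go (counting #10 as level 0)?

2

The longest chain under #10 runs #10 → #28 → #36, which is 2 levels below #10.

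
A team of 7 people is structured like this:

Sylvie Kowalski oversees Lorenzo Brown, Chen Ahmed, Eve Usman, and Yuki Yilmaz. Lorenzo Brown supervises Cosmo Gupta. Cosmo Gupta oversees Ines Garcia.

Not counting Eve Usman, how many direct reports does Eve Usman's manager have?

Eve Usman reports to Sylvie Kowalski. Sylvie Kowalski's other direct reports are Lorenzo Brown, Chen Ahmed, Yuki Yilmaz — 3 peers.

3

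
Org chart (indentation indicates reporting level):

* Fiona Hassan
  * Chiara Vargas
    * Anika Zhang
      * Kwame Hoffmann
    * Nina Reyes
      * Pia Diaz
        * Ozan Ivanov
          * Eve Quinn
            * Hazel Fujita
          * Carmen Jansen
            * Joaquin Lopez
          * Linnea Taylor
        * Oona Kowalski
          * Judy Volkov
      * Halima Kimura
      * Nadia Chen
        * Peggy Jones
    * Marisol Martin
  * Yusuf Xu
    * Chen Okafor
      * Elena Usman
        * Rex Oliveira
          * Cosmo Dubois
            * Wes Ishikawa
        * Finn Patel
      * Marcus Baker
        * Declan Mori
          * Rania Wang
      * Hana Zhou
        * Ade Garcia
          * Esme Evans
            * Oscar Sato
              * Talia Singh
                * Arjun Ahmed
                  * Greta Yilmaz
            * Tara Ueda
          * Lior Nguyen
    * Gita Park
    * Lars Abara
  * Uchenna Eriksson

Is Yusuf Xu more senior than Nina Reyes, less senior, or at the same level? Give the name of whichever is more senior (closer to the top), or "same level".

Yusuf Xu

Yusuf Xu is 1 level below Fiona Hassan; Nina Reyes is 2. Yusuf Xu is higher.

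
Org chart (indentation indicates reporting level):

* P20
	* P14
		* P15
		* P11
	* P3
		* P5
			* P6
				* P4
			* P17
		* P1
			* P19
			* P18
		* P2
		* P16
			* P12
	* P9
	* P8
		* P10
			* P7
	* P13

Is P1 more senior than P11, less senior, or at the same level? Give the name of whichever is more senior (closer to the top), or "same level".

same level

Both P1 and P11 are 2 levels below P20.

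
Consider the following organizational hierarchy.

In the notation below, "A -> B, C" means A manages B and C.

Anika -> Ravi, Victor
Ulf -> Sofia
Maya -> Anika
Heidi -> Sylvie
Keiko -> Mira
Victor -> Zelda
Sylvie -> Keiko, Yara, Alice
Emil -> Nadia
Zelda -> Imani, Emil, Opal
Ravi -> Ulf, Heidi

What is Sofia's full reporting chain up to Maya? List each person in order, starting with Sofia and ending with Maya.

Sofia reports to Ulf. Ulf reports to Ravi. Ravi reports to Anika. Anika reports to Maya. Maya is at the top.

Sofia -> Ulf -> Ravi -> Anika -> Maya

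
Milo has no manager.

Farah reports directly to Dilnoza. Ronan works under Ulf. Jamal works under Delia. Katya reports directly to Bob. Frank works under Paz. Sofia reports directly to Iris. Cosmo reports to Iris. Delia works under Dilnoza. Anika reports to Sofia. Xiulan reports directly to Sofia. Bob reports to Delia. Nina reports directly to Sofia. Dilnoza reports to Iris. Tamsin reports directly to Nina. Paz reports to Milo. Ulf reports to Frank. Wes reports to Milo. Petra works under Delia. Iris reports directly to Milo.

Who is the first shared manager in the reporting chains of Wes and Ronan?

Wes's chain of managers is Milo. Ronan's chain of managers is Ulf, Frank, Paz, Milo. The first manager that appears in both chains is Milo.

Milo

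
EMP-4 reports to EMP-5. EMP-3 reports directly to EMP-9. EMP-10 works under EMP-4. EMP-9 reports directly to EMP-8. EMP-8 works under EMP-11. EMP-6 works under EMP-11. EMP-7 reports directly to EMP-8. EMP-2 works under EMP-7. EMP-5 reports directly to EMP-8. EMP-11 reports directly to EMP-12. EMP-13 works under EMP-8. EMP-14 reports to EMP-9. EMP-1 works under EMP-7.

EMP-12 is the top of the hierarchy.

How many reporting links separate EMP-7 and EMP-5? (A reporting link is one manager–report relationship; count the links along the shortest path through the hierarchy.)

2

EMP-7 is 1 level below EMP-8, and EMP-5 is 1 level below EMP-8 (their lowest common manager). The shortest path runs up from EMP-7 to EMP-8 and back down to EMP-5: 1 + 1 = 2 links.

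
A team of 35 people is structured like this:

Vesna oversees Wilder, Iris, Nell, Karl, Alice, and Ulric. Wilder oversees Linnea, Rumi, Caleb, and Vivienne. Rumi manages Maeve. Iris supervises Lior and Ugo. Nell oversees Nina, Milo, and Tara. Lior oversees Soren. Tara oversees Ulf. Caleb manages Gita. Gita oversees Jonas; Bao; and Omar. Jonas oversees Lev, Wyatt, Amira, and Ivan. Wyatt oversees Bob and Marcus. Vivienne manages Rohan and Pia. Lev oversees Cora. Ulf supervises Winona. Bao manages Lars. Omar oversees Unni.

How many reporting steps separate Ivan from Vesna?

5

Chain from Ivan up to Vesna: Ivan → Jonas → Gita → Caleb → Wilder → Vesna. That is 5 steps up, so Ivan is 5 levels below Vesna.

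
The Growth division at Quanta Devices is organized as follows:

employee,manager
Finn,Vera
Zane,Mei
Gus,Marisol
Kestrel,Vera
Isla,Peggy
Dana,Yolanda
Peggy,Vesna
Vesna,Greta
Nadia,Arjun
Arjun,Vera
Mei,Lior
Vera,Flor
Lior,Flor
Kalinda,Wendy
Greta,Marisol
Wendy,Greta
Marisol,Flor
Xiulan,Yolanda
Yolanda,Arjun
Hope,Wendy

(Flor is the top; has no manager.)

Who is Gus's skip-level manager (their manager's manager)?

Flor

Gus reports to Marisol, and Marisol reports to Flor. So Gus's skip-level manager is Flor.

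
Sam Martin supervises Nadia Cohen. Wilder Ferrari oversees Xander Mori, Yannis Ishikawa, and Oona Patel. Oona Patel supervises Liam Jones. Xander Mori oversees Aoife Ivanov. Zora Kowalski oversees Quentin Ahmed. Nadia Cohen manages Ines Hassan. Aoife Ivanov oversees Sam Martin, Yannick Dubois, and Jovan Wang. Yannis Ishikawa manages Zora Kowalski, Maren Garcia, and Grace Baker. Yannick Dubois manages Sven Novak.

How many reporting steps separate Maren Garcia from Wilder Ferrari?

2

Chain from Maren Garcia up to Wilder Ferrari: Maren Garcia → Yannis Ishikawa → Wilder Ferrari. That is 2 steps up, so Maren Garcia is 2 levels below Wilder Ferrari.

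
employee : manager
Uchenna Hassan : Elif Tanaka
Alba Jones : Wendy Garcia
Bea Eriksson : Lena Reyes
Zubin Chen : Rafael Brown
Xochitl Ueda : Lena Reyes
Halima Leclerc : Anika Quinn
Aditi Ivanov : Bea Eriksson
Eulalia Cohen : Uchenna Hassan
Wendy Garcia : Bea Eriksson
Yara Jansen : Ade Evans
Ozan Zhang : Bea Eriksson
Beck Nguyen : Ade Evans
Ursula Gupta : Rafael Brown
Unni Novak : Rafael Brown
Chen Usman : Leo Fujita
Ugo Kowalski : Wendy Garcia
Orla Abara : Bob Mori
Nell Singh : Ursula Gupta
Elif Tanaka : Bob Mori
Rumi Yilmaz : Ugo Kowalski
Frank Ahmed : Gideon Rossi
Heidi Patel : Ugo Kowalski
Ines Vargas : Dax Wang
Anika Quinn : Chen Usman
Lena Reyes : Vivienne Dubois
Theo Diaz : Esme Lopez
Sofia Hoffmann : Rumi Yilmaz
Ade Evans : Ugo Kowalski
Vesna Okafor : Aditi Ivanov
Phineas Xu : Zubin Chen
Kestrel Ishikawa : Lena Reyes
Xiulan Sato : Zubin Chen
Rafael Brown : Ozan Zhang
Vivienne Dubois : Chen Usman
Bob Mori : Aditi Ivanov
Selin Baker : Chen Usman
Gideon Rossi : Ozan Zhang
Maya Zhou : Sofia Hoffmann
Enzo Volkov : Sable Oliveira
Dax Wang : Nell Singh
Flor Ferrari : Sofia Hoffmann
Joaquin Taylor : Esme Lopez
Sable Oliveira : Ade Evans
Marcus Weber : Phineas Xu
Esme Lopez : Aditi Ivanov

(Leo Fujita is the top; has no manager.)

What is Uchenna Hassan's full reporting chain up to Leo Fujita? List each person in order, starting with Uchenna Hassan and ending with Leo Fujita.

Uchenna Hassan reports to Elif Tanaka. Elif Tanaka reports to Bob Mori. Bob Mori reports to Aditi Ivanov. Aditi Ivanov reports to Bea Eriksson. Bea Eriksson reports to Lena Reyes. Lena Reyes reports to Vivienne Dubois. Vivienne Dubois reports to Chen Usman. Chen Usman reports to Leo Fujita. Leo Fujita is at the top.

Uchenna Hassan -> Elif Tanaka -> Bob Mori -> Aditi Ivanov -> Bea Eriksson -> Lena Reyes -> Vivienne Dubois -> Chen Usman -> Leo Fujita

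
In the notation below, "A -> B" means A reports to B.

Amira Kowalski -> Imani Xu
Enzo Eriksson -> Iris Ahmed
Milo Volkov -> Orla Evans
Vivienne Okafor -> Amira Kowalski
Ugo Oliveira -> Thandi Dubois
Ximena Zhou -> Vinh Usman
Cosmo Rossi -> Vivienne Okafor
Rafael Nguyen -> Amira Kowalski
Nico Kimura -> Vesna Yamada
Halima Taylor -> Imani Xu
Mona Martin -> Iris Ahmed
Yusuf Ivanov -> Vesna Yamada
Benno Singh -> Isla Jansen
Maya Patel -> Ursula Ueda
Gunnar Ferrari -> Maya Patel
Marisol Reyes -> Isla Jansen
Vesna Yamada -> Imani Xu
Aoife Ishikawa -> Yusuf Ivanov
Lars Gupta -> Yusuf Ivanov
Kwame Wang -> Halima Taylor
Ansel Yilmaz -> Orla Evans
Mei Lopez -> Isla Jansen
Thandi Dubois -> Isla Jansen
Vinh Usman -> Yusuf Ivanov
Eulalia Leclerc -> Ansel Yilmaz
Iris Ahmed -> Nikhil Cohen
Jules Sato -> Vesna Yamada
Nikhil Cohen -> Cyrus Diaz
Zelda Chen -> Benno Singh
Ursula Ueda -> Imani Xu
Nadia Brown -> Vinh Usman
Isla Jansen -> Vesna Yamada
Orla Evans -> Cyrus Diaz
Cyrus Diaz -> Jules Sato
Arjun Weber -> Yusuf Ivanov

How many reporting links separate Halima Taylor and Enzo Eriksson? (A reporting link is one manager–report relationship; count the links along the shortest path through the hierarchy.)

Halima Taylor is 1 level below Imani Xu, and Enzo Eriksson is 6 levels below Imani Xu (their lowest common manager). The shortest path runs up from Halima Taylor to Imani Xu and back down to Enzo Eriksson: 1 + 6 = 7 links.

7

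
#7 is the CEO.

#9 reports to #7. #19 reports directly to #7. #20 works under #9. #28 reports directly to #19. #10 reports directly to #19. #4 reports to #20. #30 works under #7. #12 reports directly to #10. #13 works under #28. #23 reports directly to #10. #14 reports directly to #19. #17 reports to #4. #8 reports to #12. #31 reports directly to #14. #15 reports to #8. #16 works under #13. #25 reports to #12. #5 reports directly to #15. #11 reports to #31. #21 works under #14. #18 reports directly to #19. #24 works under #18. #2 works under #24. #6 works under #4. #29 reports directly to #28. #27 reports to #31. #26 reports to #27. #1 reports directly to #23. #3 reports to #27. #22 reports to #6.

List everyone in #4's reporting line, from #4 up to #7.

#4 reports to #20. #20 reports to #9. #9 reports to #7. #7 is at the top.

#4 -> #20 -> #9 -> #7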